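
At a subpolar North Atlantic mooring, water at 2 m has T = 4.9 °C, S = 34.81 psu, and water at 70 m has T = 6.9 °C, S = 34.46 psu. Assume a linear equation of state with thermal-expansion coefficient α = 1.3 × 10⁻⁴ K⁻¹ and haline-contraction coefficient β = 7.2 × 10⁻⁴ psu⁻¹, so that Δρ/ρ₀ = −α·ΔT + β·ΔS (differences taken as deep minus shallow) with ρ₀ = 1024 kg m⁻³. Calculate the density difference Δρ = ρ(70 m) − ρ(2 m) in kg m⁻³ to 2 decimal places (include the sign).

ΔT = +2.0 K, ΔS = -0.35 psu (deep − shallow).
Δρ/ρ₀ = −(1.3 × 10⁻⁴)(+2.0) + (7.2 × 10⁻⁴)(-0.35) = -5.12 × 10⁻⁴.
Δρ = 1024 × (-5.12 × 10⁻⁴) = -0.52 kg m⁻³.
Negative Δρ: lighter below, statically unstable.

-0.52 kg m⁻³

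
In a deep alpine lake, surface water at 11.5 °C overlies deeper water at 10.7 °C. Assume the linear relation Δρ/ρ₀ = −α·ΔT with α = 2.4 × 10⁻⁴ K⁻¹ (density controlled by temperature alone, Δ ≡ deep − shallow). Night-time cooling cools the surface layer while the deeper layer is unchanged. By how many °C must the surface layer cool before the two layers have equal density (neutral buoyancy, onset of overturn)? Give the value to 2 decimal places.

With temperature the only control, equal density requires T_surf′ = T_deep.
T_surf′ = 10.7 °C.
Cooling required: 11.5 − 10.7 = 0.80 °C.

0.80 °C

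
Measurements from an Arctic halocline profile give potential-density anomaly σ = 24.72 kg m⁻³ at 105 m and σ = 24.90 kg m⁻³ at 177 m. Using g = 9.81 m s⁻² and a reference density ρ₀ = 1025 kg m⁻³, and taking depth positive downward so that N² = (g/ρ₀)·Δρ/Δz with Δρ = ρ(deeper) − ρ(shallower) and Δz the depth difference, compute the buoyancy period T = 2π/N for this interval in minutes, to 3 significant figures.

Δρ = 1024.90 − 1024.72 = 0.18 kg m⁻³ over Δz = 177 − 105 = 72 m.
N² = (9.81/1025) × (0.18/72) = 2.3927 × 10⁻⁵ s⁻².
N = √(2.3927 × 10⁻⁵) = 4.8915 × 10⁻³ rad s⁻¹, so T = 2π/N = 1.2845 × 10³ s = 21.408 min ≈ 21.4 min.
N² > 0, so the interval is statically stable.

21.4 min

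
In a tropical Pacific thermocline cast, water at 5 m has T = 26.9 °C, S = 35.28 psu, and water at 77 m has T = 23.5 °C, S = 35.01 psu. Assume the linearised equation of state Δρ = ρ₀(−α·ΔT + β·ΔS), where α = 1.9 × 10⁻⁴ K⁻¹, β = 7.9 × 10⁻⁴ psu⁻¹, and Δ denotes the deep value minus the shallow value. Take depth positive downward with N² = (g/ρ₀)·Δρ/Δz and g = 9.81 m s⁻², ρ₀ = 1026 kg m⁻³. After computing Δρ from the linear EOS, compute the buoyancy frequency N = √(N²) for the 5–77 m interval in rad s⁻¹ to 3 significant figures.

7.68 × 10⁻³ rad s⁻¹

ΔT = -3.4 K, ΔS = -0.27 psu (deep − shallow).
Δρ/ρ₀ = −αΔT + βΔS = 6.46 × 10⁻⁴ − 2.133 × 10⁻⁴ = 4.327 × 10⁻⁴, so Δρ ≈ 0.4440 kg m⁻³.
N² = (g/ρ₀)·Δρ/Δz = g·(Δρ/ρ₀)/Δz = 9.81 × 4.327 × 10⁻⁴ / 72 = 5.8955 × 10⁻⁵ s⁻².
N = √(5.8955 × 10⁻⁵) = 7.6782 × 10⁻³ rad s⁻¹ ≈ 7.68 × 10⁻³ rad s⁻¹.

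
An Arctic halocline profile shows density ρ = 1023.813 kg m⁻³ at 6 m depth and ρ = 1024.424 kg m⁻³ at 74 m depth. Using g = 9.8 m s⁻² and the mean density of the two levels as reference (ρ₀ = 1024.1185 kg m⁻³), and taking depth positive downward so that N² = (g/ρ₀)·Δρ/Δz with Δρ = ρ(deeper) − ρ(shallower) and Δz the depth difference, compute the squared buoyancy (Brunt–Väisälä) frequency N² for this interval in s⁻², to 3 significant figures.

Δρ = 1024.424 − 1023.813 = 0.611 kg m⁻³ over Δz = 74 − 6 = 68 m.
N² = (9.8/1024.1185) × (0.611/68) = 8.5982 × 10⁻⁵ s⁻² ≈ 8.60 × 10⁻⁵ s⁻².

8.60 × 10⁻⁵ s⁻²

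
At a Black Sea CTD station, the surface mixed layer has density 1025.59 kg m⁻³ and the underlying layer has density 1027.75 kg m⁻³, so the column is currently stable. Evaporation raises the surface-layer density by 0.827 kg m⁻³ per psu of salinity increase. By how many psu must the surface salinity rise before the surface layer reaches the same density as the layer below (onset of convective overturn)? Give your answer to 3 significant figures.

2.61 psu

Density deficit of the surface layer: 1027.75 − 1025.59 = 2.16 kg m⁻³.
Required change = 2.16 / 0.827 = 2.61 psu.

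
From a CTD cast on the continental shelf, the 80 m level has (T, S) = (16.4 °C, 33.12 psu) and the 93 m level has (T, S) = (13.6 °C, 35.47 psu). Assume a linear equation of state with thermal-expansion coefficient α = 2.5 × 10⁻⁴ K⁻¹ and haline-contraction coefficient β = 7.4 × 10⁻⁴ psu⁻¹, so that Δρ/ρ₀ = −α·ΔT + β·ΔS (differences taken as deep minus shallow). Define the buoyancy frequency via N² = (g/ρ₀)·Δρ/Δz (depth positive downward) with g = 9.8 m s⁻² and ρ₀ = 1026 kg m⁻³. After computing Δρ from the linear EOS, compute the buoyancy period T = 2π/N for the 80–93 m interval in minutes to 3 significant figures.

2.44 min

ΔT = -2.8 K, ΔS = +2.35 psu (deep − shallow).
Δρ/ρ₀ = −αΔT + βΔS = 7.00 × 10⁻⁴ + 1.739 × 10⁻³ = 2.439 × 10⁻³, so Δρ ≈ 2.502 kg m⁻³.
N² = (g/ρ₀)·Δρ/Δz = g·(Δρ/ρ₀)/Δz = 9.8 × 2.439 × 10⁻³ / 13 = 1.8386 × 10⁻³ s⁻².
N = √(1.8386 × 10⁻³) = 0.042879 rad s⁻¹ → T = 2π/N = 146.53 s = 2.4422 min ≈ 2.44 min.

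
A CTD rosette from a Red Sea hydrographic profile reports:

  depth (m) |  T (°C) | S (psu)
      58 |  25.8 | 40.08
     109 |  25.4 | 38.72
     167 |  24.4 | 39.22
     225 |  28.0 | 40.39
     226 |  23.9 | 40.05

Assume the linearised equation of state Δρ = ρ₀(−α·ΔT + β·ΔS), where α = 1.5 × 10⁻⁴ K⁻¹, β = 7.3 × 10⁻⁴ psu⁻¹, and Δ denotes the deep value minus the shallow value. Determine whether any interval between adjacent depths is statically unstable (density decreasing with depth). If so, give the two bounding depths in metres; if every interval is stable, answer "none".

58–109 m

Evaluate Δρ/ρ₀ = −αΔT + βΔS across each adjacent pair:
  58–109 m: −αΔT+βΔS = −(1.5 × 10⁻⁴)(-0.4)+(7.3 × 10⁻⁴)(-1.36) = -9.3 × 10⁻⁴ → UNSTABLE
  109–167 m: −αΔT+βΔS = −(1.5 × 10⁻⁴)(-1.0)+(7.3 × 10⁻⁴)(+0.50) = 5.1 × 10⁻⁴ → stable
  167–225 m: −αΔT+βΔS = −(1.5 × 10⁻⁴)(+3.6)+(7.3 × 10⁻⁴)(+1.17) = 3.1 × 10⁻⁴ → stable
  225–226 m: −αΔT+βΔS = −(1.5 × 10⁻⁴)(-4.1)+(7.3 × 10⁻⁴)(-0.34) = 3.7 × 10⁻⁴ → stable
The 58–109 m interval has Δρ < 0: lighter water underlies denser water.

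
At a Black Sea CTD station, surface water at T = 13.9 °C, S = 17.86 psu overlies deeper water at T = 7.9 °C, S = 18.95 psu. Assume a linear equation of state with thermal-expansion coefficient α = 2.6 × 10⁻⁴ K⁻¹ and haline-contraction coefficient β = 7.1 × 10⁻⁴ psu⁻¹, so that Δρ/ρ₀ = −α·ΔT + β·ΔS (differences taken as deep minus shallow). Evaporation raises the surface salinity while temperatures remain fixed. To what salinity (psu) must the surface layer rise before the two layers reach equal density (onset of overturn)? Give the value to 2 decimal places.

21.15 psu

Neutral buoyancy requires −α(T_deep − T_surf) + β(S_deep − S_surf′) = 0.
S_surf′ = S_deep − (α/β)·ΔT = 18.95 − (2.6 × 10⁻⁴/7.1 × 10⁻⁴)·(-6.0) = 21.1472 psu.
Increase required: 21.1472 − 17.86 = 3.2872 psu.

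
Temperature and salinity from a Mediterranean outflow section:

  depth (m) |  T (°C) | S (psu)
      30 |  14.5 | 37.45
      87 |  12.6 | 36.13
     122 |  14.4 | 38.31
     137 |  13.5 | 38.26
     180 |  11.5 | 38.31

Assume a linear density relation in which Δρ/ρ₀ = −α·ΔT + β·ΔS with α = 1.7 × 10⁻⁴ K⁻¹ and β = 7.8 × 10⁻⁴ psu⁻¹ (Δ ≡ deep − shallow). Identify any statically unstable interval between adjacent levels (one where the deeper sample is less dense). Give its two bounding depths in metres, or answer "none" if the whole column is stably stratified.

30–87 m

Evaluate Δρ/ρ₀ = −αΔT + βΔS across each adjacent pair:
  30–87 m: −αΔT+βΔS = −(1.7 × 10⁻⁴)(-1.9)+(7.8 × 10⁻⁴)(-1.32) = -7.1 × 10⁻⁴ → UNSTABLE
  87–122 m: −αΔT+βΔS = −(1.7 × 10⁻⁴)(+1.8)+(7.8 × 10⁻⁴)(+2.18) = 1.4 × 10⁻³ → stable
  122–137 m: −αΔT+βΔS = −(1.7 × 10⁻⁴)(-0.9)+(7.8 × 10⁻⁴)(-0.05) = 1.1 × 10⁻⁴ → stable
  137–180 m: −αΔT+βΔS = −(1.7 × 10⁻⁴)(-2.0)+(7.8 × 10⁻⁴)(+0.05) = 3.8 × 10⁻⁴ → stable
The 30–87 m interval has Δρ < 0: lighter water underlies denser water.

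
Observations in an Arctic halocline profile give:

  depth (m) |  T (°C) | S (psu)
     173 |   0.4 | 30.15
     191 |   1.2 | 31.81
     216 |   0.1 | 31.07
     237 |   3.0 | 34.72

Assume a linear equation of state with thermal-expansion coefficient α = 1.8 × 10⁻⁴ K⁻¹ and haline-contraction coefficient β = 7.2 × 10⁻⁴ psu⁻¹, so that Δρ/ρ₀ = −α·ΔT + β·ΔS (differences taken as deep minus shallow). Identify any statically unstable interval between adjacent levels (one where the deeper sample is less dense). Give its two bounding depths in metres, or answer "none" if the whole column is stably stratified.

191–216 m

Evaluate Δρ/ρ₀ = −αΔT + βΔS across each adjacent pair:
  173–191 m: −αΔT+βΔS = −(1.8 × 10⁻⁴)(+0.8)+(7.2 × 10⁻⁴)(+1.66) = 1.1 × 10⁻³ → stable
  191–216 m: −αΔT+βΔS = −(1.8 × 10⁻⁴)(-1.1)+(7.2 × 10⁻⁴)(-0.74) = -3.3 × 10⁻⁴ → UNSTABLE
  216–237 m: −αΔT+βΔS = −(1.8 × 10⁻⁴)(+2.9)+(7.2 × 10⁻⁴)(+3.65) = 2.1 × 10⁻³ → stable
The 191–216 m interval has Δρ < 0: lighter water underlies denser water.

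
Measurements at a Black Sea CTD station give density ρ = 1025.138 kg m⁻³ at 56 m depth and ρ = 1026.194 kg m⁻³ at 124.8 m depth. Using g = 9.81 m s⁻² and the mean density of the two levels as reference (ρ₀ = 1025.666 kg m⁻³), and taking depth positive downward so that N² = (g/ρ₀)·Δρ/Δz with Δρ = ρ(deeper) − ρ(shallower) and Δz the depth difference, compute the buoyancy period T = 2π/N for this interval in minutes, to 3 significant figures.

8.64 min

Δρ = 1026.194 − 1025.138 = 1.056 kg m⁻³ over Δz = 124.8 − 56 = 68.8 m.
N² = (9.81/1025.666) × (1.056/68.8) = 1.4680 × 10⁻⁴ s⁻².
N = √(1.4680 × 10⁻⁴) = 0.012116 rad s⁻¹, so T = 2π/N = 518.59 s = 8.6432 min ≈ 8.64 min.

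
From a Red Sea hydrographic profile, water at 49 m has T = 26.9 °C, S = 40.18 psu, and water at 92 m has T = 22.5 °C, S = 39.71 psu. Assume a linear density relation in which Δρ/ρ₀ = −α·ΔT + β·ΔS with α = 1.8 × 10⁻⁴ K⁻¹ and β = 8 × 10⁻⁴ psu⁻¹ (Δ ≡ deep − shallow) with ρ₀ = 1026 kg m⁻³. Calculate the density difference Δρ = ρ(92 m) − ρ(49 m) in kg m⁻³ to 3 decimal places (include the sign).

+0.427 kg m⁻³

ΔT = -4.4 K, ΔS = -0.47 psu (deep − shallow).
Δρ/ρ₀ = −(1.8 × 10⁻⁴)(-4.4) + (8 × 10⁻⁴)(-0.47) = 4.16 × 10⁻⁴.
Δρ = 1026 × (4.16 × 10⁻⁴) = +0.427 kg m⁻³.
Positive Δρ: denser below, stable.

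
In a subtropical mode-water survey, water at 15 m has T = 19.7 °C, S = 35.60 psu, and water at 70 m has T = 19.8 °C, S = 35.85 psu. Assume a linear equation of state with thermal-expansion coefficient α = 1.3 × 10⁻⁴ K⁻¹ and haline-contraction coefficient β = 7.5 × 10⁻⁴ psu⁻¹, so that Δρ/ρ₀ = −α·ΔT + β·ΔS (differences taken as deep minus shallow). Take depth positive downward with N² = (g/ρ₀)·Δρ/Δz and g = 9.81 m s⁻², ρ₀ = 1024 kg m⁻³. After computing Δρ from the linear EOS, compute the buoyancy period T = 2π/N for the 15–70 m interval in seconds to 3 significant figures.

1.13 × 10³ s

ΔT = +0.1 K, ΔS = +0.25 psu (deep − shallow).
Δρ/ρ₀ = −αΔT + βΔS = -1.30 × 10⁻⁵ + 1.875 × 10⁻⁴ = 1.745 × 10⁻⁴, so Δρ ≈ 0.1787 kg m⁻³.
N² = (g/ρ₀)·Δρ/Δz = g·(Δρ/ρ₀)/Δz = 9.81 × 1.745 × 10⁻⁴ / 55 = 3.1124 × 10⁻⁵ s⁻².
N = √(3.1124 × 10⁻⁵) = 5.5789 × 10⁻³ rad s⁻¹ → T = 2π/N = 1.1262 × 10³ s ≈ 1.13 × 10³ s.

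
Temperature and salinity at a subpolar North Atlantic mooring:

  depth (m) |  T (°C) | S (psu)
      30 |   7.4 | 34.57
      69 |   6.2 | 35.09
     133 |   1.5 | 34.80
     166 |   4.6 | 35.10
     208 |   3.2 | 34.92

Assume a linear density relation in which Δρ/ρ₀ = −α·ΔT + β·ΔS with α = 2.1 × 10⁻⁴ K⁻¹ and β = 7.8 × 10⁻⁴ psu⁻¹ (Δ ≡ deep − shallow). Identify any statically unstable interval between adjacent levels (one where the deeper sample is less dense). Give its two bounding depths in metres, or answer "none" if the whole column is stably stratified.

133–166 m

Evaluate Δρ/ρ₀ = −αΔT + βΔS across each adjacent pair:
  30–69 m: −αΔT+βΔS = −(2.1 × 10⁻⁴)(-1.2)+(7.8 × 10⁻⁴)(+0.52) = 6.6 × 10⁻⁴ → stable
  69–133 m: −αΔT+βΔS = −(2.1 × 10⁻⁴)(-4.7)+(7.8 × 10⁻⁴)(-0.29) = 7.6 × 10⁻⁴ → stable
  133–166 m: −αΔT+βΔS = −(2.1 × 10⁻⁴)(+3.1)+(7.8 × 10⁻⁴)(+0.30) = -4.2 × 10⁻⁴ → UNSTABLE
  166–208 m: −αΔT+βΔS = −(2.1 × 10⁻⁴)(-1.4)+(7.8 × 10⁻⁴)(-0.18) = 1.5 × 10⁻⁴ → stable
The 133–166 m interval has Δρ < 0: lighter water underlies denser water.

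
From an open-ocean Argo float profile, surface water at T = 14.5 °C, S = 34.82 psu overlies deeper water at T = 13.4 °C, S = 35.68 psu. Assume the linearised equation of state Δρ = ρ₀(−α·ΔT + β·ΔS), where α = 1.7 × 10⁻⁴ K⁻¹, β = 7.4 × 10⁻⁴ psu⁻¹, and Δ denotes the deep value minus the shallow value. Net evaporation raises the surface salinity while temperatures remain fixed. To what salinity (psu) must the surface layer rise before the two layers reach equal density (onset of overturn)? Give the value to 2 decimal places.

35.93 psu

Neutral buoyancy requires −α(T_deep − T_surf) + β(S_deep − S_surf′) = 0.
S_surf′ = S_deep − (α/β)·ΔT = 35.68 − (1.7 × 10⁻⁴/7.4 × 10⁻⁴)·(-1.1) = 35.9327 psu.
Increase required: 35.9327 − 34.82 = 1.1127 psu.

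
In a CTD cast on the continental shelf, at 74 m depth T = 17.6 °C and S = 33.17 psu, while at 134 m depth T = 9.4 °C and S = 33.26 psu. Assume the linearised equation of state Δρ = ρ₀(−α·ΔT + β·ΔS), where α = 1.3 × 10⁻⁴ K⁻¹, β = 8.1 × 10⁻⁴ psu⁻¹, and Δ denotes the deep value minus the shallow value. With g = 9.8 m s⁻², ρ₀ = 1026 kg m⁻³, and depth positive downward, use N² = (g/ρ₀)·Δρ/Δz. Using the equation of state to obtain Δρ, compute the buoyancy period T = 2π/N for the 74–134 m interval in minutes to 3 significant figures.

7.68 min

ΔT = -8.2 K, ΔS = +0.09 psu (deep − shallow).
Δρ/ρ₀ = −αΔT + βΔS = 1.066 × 10⁻³ + 7.29 × 10⁻⁵ = 1.1389 × 10⁻³, so Δρ ≈ 1.169 kg m⁻³.
N² = (g/ρ₀)·Δρ/Δz = g·(Δρ/ρ₀)/Δz = 9.8 × 1.1389 × 10⁻³ / 60 = 1.8602 × 10⁻⁴ s⁻².
N = √(1.8602 × 10⁻⁴) = 0.013639 rad s⁻¹ → T = 2π/N = 460.68 s = 7.6780 min ≈ 7.68 min.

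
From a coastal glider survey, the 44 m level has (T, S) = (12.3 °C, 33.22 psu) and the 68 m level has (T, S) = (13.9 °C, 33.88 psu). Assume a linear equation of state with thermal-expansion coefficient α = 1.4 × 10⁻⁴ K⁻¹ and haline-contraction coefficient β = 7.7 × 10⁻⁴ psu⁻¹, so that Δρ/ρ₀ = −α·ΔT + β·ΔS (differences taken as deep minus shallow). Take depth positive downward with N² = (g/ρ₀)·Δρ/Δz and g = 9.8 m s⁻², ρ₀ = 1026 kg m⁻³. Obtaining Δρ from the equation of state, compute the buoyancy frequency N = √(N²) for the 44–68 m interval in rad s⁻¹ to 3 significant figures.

0.0108 rad s⁻¹

ΔT = +1.6 K, ΔS = +0.66 psu (deep − shallow).
Δρ/ρ₀ = −αΔT + βΔS = -2.24 × 10⁻⁴ + 5.082 × 10⁻⁴ = 2.842 × 10⁻⁴, so Δρ ≈ 0.2916 kg m⁻³.
N² = (g/ρ₀)·Δρ/Δz = g·(Δρ/ρ₀)/Δz = 9.8 × 2.842 × 10⁻⁴ / 24 = 1.1605 × 10⁻⁴ s⁻².
N = √(1.1605 × 10⁻⁴) = 0.010773 rad s⁻¹ ≈ 0.0108 rad s⁻¹.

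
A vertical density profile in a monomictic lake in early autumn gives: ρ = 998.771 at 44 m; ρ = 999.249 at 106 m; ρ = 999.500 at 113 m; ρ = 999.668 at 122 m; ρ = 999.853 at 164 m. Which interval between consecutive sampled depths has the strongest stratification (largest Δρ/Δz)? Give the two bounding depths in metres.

Compute the density gradient over each adjacent pair:
  44–106 m: Δρ/Δz = 0.478/62 = 7.7 × 10⁻³ kg m⁻⁴
  106–113 m: Δρ/Δz = 0.251/7 = 0.036 kg m⁻⁴
  113–122 m: Δρ/Δz = 0.168/9 = 0.019 kg m⁻⁴
  122–164 m: Δρ/Δz = 0.185/42 = 4.4 × 10⁻³ kg m⁻⁴
The largest gradient is in the 106–113 m interval — the pycnocline.

106–113 m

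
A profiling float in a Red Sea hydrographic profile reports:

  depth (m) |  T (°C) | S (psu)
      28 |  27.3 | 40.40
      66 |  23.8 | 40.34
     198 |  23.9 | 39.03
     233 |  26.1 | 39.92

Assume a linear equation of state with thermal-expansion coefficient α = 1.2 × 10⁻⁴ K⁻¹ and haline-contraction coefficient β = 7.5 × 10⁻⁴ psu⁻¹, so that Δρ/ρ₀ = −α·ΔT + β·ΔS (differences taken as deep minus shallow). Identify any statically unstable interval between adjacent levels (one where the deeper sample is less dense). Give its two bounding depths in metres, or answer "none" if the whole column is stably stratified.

66–198 m

Evaluate Δρ/ρ₀ = −αΔT + βΔS across each adjacent pair:
  28–66 m: −αΔT+βΔS = −(1.2 × 10⁻⁴)(-3.5)+(7.5 × 10⁻⁴)(-0.06) = 3.8 × 10⁻⁴ → stable
  66–198 m: −αΔT+βΔS = −(1.2 × 10⁻⁴)(+0.1)+(7.5 × 10⁻⁴)(-1.31) = -9.9 × 10⁻⁴ → UNSTABLE
  198–233 m: −αΔT+βΔS = −(1.2 × 10⁻⁴)(+2.2)+(7.5 × 10⁻⁴)(+0.89) = 4.0 × 10⁻⁴ → stable
The 66–198 m interval has Δρ < 0: lighter water underlies denser water.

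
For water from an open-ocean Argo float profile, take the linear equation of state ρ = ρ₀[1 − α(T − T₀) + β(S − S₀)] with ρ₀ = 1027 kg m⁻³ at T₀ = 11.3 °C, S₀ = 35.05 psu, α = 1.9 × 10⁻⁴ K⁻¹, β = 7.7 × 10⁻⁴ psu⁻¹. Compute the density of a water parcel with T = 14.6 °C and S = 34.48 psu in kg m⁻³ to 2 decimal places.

1025.91 kg m⁻³

T − T₀ = +3.3 K, S − S₀ = -0.57 psu.
Bracket = 1 − α·(+3.3) + β·(-0.57) = 1 + (-1.0659 × 10⁻³) = 0.9989341.
ρ = 1027 × 0.9989341 = 1025.91 kg m⁻³.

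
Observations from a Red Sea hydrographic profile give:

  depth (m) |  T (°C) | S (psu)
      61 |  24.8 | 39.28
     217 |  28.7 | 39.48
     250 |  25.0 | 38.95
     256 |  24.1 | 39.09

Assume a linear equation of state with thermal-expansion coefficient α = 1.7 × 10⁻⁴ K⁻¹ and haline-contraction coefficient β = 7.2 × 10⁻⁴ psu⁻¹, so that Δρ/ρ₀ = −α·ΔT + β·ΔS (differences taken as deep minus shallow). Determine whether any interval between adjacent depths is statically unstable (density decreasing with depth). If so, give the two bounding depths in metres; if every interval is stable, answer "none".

Evaluate Δρ/ρ₀ = −αΔT + βΔS across each adjacent pair:
  61–217 m: −αΔT+βΔS = −(1.7 × 10⁻⁴)(+3.9)+(7.2 × 10⁻⁴)(+0.20) = -5.2 × 10⁻⁴ → UNSTABLE
  217–250 m: −αΔT+βΔS = −(1.7 × 10⁻⁴)(-3.7)+(7.2 × 10⁻⁴)(-0.53) = 2.5 × 10⁻⁴ → stable
  250–256 m: −αΔT+βΔS = −(1.7 × 10⁻⁴)(-0.9)+(7.2 × 10⁻⁴)(+0.14) = 2.5 × 10⁻⁴ → stable
The 61–217 m interval has Δρ < 0: lighter water underlies denser water.

61–217 m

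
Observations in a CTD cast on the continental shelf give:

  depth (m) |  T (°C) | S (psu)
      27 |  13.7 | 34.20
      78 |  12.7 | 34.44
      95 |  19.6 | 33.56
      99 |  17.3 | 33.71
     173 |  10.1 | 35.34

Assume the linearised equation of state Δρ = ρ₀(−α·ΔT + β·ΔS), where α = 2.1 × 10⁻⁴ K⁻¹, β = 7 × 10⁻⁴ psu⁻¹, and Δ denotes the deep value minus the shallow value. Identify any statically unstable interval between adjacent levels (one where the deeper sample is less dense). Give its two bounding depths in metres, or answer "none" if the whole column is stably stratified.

Evaluate Δρ/ρ₀ = −αΔT + βΔS across each adjacent pair:
  27–78 m: −αΔT+βΔS = −(2.1 × 10⁻⁴)(-1.0)+(7 × 10⁻⁴)(+0.24) = 3.8 × 10⁻⁴ → stable
  78–95 m: −αΔT+βΔS = −(2.1 × 10⁻⁴)(+6.9)+(7 × 10⁻⁴)(-0.88) = -2.1 × 10⁻³ → UNSTABLE
  95–99 m: −αΔT+βΔS = −(2.1 × 10⁻⁴)(-2.3)+(7 × 10⁻⁴)(+0.15) = 5.9 × 10⁻⁴ → stable
  99–173 m: −αΔT+βΔS = −(2.1 × 10⁻⁴)(-7.2)+(7 × 10⁻⁴)(+1.63) = 2.7 × 10⁻³ → stable
The 78–95 m interval has Δρ < 0: lighter water underlies denser water.

78–95 m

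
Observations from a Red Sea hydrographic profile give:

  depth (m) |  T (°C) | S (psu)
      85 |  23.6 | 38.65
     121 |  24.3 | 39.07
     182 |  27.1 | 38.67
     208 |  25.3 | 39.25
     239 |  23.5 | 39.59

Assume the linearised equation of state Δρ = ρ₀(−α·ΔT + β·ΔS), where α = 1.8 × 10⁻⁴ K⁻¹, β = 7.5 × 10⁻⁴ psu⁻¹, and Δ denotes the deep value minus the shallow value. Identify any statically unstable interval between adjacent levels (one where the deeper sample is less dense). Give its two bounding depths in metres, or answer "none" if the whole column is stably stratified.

121–182 m

Evaluate Δρ/ρ₀ = −αΔT + βΔS across each adjacent pair:
  85–121 m: −αΔT+βΔS = −(1.8 × 10⁻⁴)(+0.7)+(7.5 × 10⁻⁴)(+0.42) = 1.9 × 10⁻⁴ → stable
  121–182 m: −αΔT+βΔS = −(1.8 × 10⁻⁴)(+2.8)+(7.5 × 10⁻⁴)(-0.40) = -8.0 × 10⁻⁴ → UNSTABLE
  182–208 m: −αΔT+βΔS = −(1.8 × 10⁻⁴)(-1.8)+(7.5 × 10⁻⁴)(+0.58) = 7.6 × 10⁻⁴ → stable
  208–239 m: −αΔT+βΔS = −(1.8 × 10⁻⁴)(-1.8)+(7.5 × 10⁻⁴)(+0.34) = 5.8 × 10⁻⁴ → stable
The 121–182 m interval has Δρ < 0: lighter water underlies denser water.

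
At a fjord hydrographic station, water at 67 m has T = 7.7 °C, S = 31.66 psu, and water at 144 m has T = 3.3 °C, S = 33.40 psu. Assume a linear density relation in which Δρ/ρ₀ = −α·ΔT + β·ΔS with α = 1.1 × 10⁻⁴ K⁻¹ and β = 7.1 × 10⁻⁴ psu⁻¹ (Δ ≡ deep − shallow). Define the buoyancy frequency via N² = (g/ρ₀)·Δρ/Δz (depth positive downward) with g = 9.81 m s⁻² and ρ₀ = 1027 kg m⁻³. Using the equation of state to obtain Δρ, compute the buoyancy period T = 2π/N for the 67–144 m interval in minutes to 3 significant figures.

ΔT = -4.4 K, ΔS = +1.74 psu (deep − shallow).
Δρ/ρ₀ = −αΔT + βΔS = 4.84 × 10⁻⁴ + 1.2354 × 10⁻³ = 1.7194 × 10⁻³, so Δρ ≈ 1.766 kg m⁻³.
N² = (g/ρ₀)·Δρ/Δz = g·(Δρ/ρ₀)/Δz = 9.81 × 1.7194 × 10⁻³ / 77 = 2.1906 × 10⁻⁴ s⁻².
N = √(2.1906 × 10⁻⁴) = 0.014801 rad s⁻¹ → T = 2π/N = 424.51 s = 7.0752 min ≈ 7.08 min.

7.08 min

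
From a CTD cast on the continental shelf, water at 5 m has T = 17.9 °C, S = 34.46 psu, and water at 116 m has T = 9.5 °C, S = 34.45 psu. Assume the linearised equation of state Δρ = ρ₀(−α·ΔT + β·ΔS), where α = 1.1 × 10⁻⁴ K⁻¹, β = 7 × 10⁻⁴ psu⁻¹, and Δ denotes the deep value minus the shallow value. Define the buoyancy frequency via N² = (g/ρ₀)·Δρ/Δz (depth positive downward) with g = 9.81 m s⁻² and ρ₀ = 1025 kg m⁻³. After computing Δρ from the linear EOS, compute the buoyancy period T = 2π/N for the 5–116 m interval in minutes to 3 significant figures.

11.6 min

ΔT = -8.4 K, ΔS = -0.01 psu (deep − shallow).
Δρ/ρ₀ = −αΔT + βΔS = 9.24 × 10⁻⁴ − 7.00 × 10⁻⁶ = 9.17 × 10⁻⁴, so Δρ ≈ 0.9399 kg m⁻³.
N² = (g/ρ₀)·Δρ/Δz = g·(Δρ/ρ₀)/Δz = 9.81 × 9.17 × 10⁻⁴ / 111 = 8.1043 × 10⁻⁵ s⁻².
N = √(8.1043 × 10⁻⁵) = 9.0024 × 10⁻³ rad s⁻¹ → T = 2π/N = 697.95 s = 11.633 min ≈ 11.6 min.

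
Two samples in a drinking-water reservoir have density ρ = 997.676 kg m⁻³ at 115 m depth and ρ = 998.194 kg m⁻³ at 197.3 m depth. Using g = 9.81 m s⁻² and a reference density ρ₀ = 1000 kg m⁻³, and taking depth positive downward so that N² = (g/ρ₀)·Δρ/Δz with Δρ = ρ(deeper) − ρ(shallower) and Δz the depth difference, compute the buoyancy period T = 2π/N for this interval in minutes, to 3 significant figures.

Δρ = 998.194 − 997.676 = 0.518 kg m⁻³ over Δz = 197.3 − 115 = 82.3 m.
N² = (9.81/1000) × (0.518/82.3) = 6.1745 × 10⁻⁵ s⁻².
N = √(6.1745 × 10⁻⁵) = 7.8578 × 10⁻³ rad s⁻¹, so T = 2π/N = 799.61 s = 13.327 min ≈ 13.3 min.

13.3 min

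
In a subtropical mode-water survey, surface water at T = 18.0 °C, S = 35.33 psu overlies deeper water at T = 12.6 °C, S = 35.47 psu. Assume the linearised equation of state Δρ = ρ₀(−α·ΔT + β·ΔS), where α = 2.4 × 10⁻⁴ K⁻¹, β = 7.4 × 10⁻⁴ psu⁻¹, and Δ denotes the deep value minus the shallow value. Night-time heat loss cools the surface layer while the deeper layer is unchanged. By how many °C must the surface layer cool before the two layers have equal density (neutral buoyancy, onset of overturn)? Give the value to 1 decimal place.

Neutral buoyancy requires Δρ = 0, i.e. −α(T_deep − T_surf′) + β(S_deep − S_surf) = 0.
T_surf′ = T_deep − (β/α)·ΔS = 12.6 − (7.4 × 10⁻⁴/2.4 × 10⁻⁴)·(+0.14) = 12.168 °C.
Cooling required: 18.0 − (12.168) = 5.832 °C.

5.8 °C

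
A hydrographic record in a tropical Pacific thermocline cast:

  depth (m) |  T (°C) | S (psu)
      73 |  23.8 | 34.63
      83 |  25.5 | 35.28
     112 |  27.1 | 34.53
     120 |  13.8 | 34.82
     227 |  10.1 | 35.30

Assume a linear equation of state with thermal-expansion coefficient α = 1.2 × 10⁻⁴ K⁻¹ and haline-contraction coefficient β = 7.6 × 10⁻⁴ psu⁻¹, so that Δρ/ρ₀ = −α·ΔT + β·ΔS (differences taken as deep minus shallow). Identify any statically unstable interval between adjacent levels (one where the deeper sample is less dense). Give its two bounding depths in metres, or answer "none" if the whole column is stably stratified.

83–112 m

Evaluate Δρ/ρ₀ = −αΔT + βΔS across each adjacent pair:
  73–83 m: −αΔT+βΔS = −(1.2 × 10⁻⁴)(+1.7)+(7.6 × 10⁻⁴)(+0.65) = 2.9 × 10⁻⁴ → stable
  83–112 m: −αΔT+βΔS = −(1.2 × 10⁻⁴)(+1.6)+(7.6 × 10⁻⁴)(-0.75) = -7.6 × 10⁻⁴ → UNSTABLE
  112–120 m: −αΔT+βΔS = −(1.2 × 10⁻⁴)(-13.3)+(7.6 × 10⁻⁴)(+0.29) = 1.8 × 10⁻³ → stable
  120–227 m: −αΔT+βΔS = −(1.2 × 10⁻⁴)(-3.7)+(7.6 × 10⁻⁴)(+0.48) = 8.1 × 10⁻⁴ → stable
The 83–112 m interval has Δρ < 0: lighter water underlies denser water.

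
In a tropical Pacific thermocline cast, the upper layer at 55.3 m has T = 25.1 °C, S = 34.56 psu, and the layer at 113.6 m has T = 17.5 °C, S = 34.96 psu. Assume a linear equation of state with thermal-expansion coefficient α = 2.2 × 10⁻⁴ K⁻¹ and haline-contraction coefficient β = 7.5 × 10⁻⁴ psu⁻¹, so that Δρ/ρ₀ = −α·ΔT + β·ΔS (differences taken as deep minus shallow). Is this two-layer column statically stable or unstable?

stable

ΔT = 17.5 − 25.1 = -7.6 K and ΔS = 34.96 − 34.56 = +0.40 psu (deep − shallow).
−αΔT = 1.672 × 10⁻³; βΔS = 3.00 × 10⁻⁴; sum Δρ/ρ₀ = 1.972 × 10⁻³.
Δρ/ρ₀ > 0, so Δρ > 0: deeper water is denser → statically stable.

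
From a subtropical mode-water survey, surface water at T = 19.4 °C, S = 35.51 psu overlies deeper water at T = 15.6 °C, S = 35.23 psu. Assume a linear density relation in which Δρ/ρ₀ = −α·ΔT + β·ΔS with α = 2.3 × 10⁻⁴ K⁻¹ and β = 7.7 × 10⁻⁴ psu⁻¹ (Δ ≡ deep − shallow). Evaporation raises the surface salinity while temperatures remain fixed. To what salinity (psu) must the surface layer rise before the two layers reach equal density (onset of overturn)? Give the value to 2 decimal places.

Neutral buoyancy requires −α(T_deep − T_surf) + β(S_deep − S_surf′) = 0.
S_surf′ = S_deep − (α/β)·ΔT = 35.23 − (2.3 × 10⁻⁴/7.7 × 10⁻⁴)·(-3.8) = 36.3651 psu.
Increase required: 36.3651 − 35.51 = 0.8551 psu.

36.37 psu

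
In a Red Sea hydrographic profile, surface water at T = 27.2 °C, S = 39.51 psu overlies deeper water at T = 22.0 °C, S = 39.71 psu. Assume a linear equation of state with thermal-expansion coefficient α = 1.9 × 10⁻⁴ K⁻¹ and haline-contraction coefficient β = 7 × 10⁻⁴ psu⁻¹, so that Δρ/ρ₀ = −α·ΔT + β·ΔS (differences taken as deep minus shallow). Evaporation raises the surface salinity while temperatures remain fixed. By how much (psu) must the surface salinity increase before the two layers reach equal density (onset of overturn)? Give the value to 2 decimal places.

Neutral buoyancy requires −α(T_deep − T_surf) + β(S_deep − S_surf′) = 0.
S_surf′ = S_deep − (α/β)·ΔT = 39.71 − (1.9 × 10⁻⁴/7 × 10⁻⁴)·(-5.2) = 41.1214 psu.
Increase required: 41.1214 − 39.51 = 1.6114 psu.

1.61 psu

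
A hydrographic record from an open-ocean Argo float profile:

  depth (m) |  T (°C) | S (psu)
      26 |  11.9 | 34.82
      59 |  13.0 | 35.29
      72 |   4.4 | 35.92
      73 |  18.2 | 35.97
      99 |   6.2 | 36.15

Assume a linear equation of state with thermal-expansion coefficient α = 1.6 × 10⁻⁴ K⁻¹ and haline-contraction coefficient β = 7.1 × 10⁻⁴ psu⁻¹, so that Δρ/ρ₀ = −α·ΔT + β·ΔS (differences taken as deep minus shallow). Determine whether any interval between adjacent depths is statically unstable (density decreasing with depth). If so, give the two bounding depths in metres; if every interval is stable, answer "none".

72–73 m

Evaluate Δρ/ρ₀ = −αΔT + βΔS across each adjacent pair:
  26–59 m: −αΔT+βΔS = −(1.6 × 10⁻⁴)(+1.1)+(7.1 × 10⁻⁴)(+0.47) = 1.6 × 10⁻⁴ → stable
  59–72 m: −αΔT+βΔS = −(1.6 × 10⁻⁴)(-8.6)+(7.1 × 10⁻⁴)(+0.63) = 1.8 × 10⁻³ → stable
  72–73 m: −αΔT+βΔS = −(1.6 × 10⁻⁴)(+13.8)+(7.1 × 10⁻⁴)(+0.05) = -2.2 × 10⁻³ → UNSTABLE
  73–99 m: −αΔT+βΔS = −(1.6 × 10⁻⁴)(-12.0)+(7.1 × 10⁻⁴)(+0.18) = 2.0 × 10⁻³ → stable
The 72–73 m interval has Δρ < 0: lighter water underlies denser water.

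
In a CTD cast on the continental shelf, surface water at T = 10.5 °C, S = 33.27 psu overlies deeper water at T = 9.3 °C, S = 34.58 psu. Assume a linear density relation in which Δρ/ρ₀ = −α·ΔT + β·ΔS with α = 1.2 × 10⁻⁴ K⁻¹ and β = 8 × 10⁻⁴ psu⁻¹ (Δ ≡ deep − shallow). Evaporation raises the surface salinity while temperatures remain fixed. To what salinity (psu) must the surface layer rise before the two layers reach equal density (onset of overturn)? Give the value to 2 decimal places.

34.76 psu

Neutral buoyancy requires −α(T_deep − T_surf) + β(S_deep − S_surf′) = 0.
S_surf′ = S_deep − (α/β)·ΔT = 34.58 − (1.2 × 10⁻⁴/8 × 10⁻⁴)·(-1.2) = 34.7600 psu.
Increase required: 34.7600 − 33.27 = 1.4900 psu.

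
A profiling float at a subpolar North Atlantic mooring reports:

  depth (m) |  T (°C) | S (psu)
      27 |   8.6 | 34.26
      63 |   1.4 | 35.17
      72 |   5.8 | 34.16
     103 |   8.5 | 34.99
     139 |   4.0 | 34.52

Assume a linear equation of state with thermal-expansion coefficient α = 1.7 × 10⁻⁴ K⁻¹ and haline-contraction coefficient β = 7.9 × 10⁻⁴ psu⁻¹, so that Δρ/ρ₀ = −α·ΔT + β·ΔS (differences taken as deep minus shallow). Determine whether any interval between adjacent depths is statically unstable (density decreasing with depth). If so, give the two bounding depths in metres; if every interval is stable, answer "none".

63–72 m

Evaluate Δρ/ρ₀ = −αΔT + βΔS across each adjacent pair:
  27–63 m: −αΔT+βΔS = −(1.7 × 10⁻⁴)(-7.2)+(7.9 × 10⁻⁴)(+0.91) = 1.9 × 10⁻³ → stable
  63–72 m: −αΔT+βΔS = −(1.7 × 10⁻⁴)(+4.4)+(7.9 × 10⁻⁴)(-1.01) = -1.5 × 10⁻³ → UNSTABLE
  72–103 m: −αΔT+βΔS = −(1.7 × 10⁻⁴)(+2.7)+(7.9 × 10⁻⁴)(+0.83) = 2.0 × 10⁻⁴ → stable
  103–139 m: −αΔT+βΔS = −(1.7 × 10⁻⁴)(-4.5)+(7.9 × 10⁻⁴)(-0.47) = 3.9 × 10⁻⁴ → stable
The 63–72 m interval has Δρ < 0: lighter water underlies denser water.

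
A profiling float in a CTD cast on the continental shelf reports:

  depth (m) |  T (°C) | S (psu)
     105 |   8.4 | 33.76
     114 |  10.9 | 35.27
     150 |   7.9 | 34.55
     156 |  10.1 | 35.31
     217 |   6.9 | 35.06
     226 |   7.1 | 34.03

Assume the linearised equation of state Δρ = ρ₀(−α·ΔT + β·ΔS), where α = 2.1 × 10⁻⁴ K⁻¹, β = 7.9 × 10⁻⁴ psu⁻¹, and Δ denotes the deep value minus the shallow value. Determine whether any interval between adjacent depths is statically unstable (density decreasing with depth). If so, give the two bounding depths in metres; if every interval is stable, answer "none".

217–226 m

Evaluate Δρ/ρ₀ = −αΔT + βΔS across each adjacent pair:
  105–114 m: −αΔT+βΔS = −(2.1 × 10⁻⁴)(+2.5)+(7.9 × 10⁻⁴)(+1.51) = 6.7 × 10⁻⁴ → stable
  114–150 m: −αΔT+βΔS = −(2.1 × 10⁻⁴)(-3.0)+(7.9 × 10⁻⁴)(-0.72) = 6.1 × 10⁻⁵ → stable
  150–156 m: −αΔT+βΔS = −(2.1 × 10⁻⁴)(+2.2)+(7.9 × 10⁻⁴)(+0.76) = 1.4 × 10⁻⁴ → stable
  156–217 m: −αΔT+βΔS = −(2.1 × 10⁻⁴)(-3.2)+(7.9 × 10⁻⁴)(-0.25) = 4.7 × 10⁻⁴ → stable
  217–226 m: −αΔT+βΔS = −(2.1 × 10⁻⁴)(+0.2)+(7.9 × 10⁻⁴)(-1.03) = -8.6 × 10⁻⁴ → UNSTABLE
The 217–226 m interval has Δρ < 0: lighter water underlies denser water.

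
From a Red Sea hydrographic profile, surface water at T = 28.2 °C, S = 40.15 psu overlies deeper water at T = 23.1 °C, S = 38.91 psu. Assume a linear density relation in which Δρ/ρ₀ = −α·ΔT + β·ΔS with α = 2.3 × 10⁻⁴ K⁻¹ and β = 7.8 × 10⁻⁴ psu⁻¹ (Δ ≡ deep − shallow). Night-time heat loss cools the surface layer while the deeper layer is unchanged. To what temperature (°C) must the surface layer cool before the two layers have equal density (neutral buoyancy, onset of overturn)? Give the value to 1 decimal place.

27.3 °C

Neutral buoyancy requires Δρ = 0, i.e. −α(T_deep − T_surf′) + β(S_deep − S_surf) = 0.
T_surf′ = T_deep − (β/α)·ΔS = 23.1 − (7.8 × 10⁻⁴/2.3 × 10⁻⁴)·(-1.24) = 27.305 °C.
Cooling required: 28.2 − (27.305) = 0.895 °C.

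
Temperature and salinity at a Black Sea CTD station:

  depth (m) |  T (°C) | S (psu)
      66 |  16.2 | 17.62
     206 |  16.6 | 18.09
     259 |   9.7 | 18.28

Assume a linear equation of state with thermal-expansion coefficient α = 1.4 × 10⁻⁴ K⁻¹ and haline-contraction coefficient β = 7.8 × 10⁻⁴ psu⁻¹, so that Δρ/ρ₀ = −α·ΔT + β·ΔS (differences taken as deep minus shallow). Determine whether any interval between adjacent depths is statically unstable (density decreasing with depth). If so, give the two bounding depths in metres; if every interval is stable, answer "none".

Evaluate Δρ/ρ₀ = −αΔT + βΔS across each adjacent pair:
  66–206 m: −αΔT+βΔS = −(1.4 × 10⁻⁴)(+0.4)+(7.8 × 10⁻⁴)(+0.47) = 3.1 × 10⁻⁴ → stable
  206–259 m: −αΔT+βΔS = −(1.4 × 10⁻⁴)(-6.9)+(7.8 × 10⁻⁴)(+0.19) = 1.1 × 10⁻³ → stable
Every interval has Δρ > 0: the column is stably stratified throughout.

none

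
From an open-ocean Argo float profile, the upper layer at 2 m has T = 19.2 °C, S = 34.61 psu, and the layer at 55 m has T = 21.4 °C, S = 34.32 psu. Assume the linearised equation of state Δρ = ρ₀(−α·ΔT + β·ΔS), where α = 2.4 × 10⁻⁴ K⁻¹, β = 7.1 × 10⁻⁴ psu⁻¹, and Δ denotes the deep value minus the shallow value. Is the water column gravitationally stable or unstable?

unstable

ΔT = 21.4 − 19.2 = +2.2 K and ΔS = 34.32 − 34.61 = -0.29 psu (deep − shallow).
−αΔT = -5.28 × 10⁻⁴; βΔS = -2.059 × 10⁻⁴; sum Δρ/ρ₀ = -7.339 × 10⁻⁴.
Δρ/ρ₀ < 0, so Δρ < 0: deeper water is lighter → statically unstable; the column would overturn.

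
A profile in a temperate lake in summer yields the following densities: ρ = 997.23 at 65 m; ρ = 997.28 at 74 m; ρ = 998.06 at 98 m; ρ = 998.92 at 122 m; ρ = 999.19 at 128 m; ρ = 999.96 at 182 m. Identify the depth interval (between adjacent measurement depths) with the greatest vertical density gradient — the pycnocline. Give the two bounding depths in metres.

122–128 m

Compute the density gradient over each adjacent pair:
  65–74 m: Δρ/Δz = 0.05/9 = 5.6 × 10⁻³ kg m⁻⁴
  74–98 m: Δρ/Δz = 0.78/24 = 0.033 kg m⁻⁴
  98–122 m: Δρ/Δz = 0.86/24 = 0.036 kg m⁻⁴
  122–128 m: Δρ/Δz = 0.27/6 = 0.045 kg m⁻⁴
  128–182 m: Δρ/Δz = 0.77/54 = 0.014 kg m⁻⁴
The largest gradient is in the 122–128 m interval — the pycnocline.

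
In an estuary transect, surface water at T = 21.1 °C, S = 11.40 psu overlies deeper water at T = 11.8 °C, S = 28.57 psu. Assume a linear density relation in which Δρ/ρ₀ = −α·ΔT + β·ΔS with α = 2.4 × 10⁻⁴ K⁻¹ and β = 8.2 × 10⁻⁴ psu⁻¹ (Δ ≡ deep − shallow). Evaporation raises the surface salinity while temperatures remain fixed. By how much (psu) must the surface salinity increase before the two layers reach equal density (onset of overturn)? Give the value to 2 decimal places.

Neutral buoyancy requires −α(T_deep − T_surf) + β(S_deep − S_surf′) = 0.
S_surf′ = S_deep − (α/β)·ΔT = 28.57 − (2.4 × 10⁻⁴/8.2 × 10⁻⁴)·(-9.3) = 31.2920 psu.
Increase required: 31.2920 − 11.40 = 19.8920 psu.

19.89 psu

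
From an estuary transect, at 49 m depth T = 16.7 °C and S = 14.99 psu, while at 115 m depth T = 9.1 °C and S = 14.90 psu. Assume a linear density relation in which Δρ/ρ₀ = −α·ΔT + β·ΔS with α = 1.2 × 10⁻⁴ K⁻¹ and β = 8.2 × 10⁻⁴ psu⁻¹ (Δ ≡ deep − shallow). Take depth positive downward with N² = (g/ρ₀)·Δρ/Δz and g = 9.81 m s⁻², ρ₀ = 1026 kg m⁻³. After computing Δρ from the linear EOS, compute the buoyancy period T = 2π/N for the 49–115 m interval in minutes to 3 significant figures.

ΔT = -7.6 K, ΔS = -0.09 psu (deep − shallow).
Δρ/ρ₀ = −αΔT + βΔS = 9.12 × 10⁻⁴ − 7.38 × 10⁻⁵ = 8.382 × 10⁻⁴, so Δρ ≈ 0.8600 kg m⁻³.
N² = (g/ρ₀)·Δρ/Δz = g·(Δρ/ρ₀)/Δz = 9.81 × 8.382 × 10⁻⁴ / 66 = 1.2459 × 10⁻⁴ s⁻².
N = √(1.2459 × 10⁻⁴) = 0.011162 rad s⁻¹ → T = 2π/N = 562.91 s = 9.3818 min ≈ 9.38 min.

9.38 min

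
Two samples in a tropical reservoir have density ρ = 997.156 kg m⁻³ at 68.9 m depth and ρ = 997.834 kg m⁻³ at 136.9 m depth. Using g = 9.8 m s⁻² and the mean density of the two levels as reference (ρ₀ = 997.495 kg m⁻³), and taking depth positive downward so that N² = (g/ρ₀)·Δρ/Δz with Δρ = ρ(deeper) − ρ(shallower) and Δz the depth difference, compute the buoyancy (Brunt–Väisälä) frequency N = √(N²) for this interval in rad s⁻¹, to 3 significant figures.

9.90 × 10⁻³ rad s⁻¹

Δρ = 997.834 − 997.156 = 0.678 kg m⁻³ over Δz = 136.9 − 68.9 = 68 m.
N² = (9.8/997.495) × (0.678/68) = 9.7957 × 10⁻⁵ s⁻².
N = √(9.7957 × 10⁻⁵) = 9.8973 × 10⁻³ rad s⁻¹ ≈ 9.90 × 10⁻³ rad s⁻¹.
A positive N² confirms static stability across the interval.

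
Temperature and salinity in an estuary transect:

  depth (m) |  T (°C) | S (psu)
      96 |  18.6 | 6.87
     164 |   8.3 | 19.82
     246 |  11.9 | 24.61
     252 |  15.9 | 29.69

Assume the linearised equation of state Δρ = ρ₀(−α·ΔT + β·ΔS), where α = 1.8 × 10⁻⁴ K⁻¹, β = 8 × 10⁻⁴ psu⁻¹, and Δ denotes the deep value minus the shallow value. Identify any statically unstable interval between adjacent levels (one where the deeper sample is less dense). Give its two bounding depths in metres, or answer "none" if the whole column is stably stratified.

none

Evaluate Δρ/ρ₀ = −αΔT + βΔS across each adjacent pair:
  96–164 m: −αΔT+βΔS = −(1.8 × 10⁻⁴)(-10.3)+(8 × 10⁻⁴)(+12.95) = 0.012 → stable
  164–246 m: −αΔT+βΔS = −(1.8 × 10⁻⁴)(+3.6)+(8 × 10⁻⁴)(+4.79) = 3.2 × 10⁻³ → stable
  246–252 m: −αΔT+βΔS = −(1.8 × 10⁻⁴)(+4.0)+(8 × 10⁻⁴)(+5.08) = 3.3 × 10⁻³ → stable
Every interval has Δρ > 0: the column is stably stratified throughout.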